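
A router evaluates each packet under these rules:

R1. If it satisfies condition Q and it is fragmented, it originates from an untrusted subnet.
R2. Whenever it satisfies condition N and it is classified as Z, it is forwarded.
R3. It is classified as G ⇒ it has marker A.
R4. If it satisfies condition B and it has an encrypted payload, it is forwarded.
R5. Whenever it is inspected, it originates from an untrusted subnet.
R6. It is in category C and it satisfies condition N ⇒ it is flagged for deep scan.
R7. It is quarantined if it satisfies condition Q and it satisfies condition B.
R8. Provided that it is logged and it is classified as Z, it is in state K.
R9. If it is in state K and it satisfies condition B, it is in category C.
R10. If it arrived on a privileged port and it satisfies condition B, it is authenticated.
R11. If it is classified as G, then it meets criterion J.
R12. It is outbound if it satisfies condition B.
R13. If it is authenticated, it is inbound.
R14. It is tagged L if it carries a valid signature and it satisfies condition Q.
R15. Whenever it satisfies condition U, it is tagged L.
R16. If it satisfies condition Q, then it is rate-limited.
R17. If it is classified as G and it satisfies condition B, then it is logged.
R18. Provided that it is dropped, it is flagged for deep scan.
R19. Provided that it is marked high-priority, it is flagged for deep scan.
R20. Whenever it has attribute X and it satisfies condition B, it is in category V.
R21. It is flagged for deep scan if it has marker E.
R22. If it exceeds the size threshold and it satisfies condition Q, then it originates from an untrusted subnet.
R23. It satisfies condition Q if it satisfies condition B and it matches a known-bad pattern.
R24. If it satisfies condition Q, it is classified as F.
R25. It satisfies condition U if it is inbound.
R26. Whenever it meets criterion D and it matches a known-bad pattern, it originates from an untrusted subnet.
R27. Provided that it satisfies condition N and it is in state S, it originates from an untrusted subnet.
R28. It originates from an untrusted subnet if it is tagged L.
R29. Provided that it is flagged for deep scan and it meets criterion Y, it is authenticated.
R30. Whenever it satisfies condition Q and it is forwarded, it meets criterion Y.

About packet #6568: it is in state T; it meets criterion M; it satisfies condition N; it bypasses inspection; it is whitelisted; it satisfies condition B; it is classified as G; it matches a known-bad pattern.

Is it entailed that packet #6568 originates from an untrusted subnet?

No

Forward chaining from the given facts derives: has marker A, meets criterion J, is outbound, is logged, satisfies condition Q, is classified as F, is quarantined, is rate-limited.
Rules concluding "it originates from an untrusted subnet": R1 needs "it is fragmented"; R5 needs "it is inspected"; R22 needs "it exceeds the size threshold"; R26 needs "it meets criterion D"; R27 needs "it is in state S"; R28 needs "it is tagged L" — none of these are established.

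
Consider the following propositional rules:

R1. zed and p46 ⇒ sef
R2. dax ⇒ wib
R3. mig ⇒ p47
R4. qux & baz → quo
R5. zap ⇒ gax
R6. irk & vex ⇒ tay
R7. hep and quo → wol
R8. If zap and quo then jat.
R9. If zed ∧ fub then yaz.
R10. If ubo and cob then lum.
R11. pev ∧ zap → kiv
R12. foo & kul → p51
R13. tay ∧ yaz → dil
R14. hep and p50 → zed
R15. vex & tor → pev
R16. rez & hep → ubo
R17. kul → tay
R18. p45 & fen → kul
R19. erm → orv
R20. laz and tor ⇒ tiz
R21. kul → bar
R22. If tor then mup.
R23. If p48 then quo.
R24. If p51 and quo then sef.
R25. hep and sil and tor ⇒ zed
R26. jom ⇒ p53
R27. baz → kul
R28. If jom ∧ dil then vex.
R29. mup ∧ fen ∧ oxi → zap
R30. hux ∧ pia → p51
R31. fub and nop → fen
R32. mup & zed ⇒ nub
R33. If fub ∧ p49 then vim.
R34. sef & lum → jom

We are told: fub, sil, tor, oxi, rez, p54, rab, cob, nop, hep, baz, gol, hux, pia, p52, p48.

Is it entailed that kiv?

ubo  (by R16: rez, hep)
mup  (by R22: tor)
quo  (by R23: p48)
zed  (by R25: hep, sil, tor)
kul  (by R27: baz)
p51  (by R30: hux, pia)
fen  (by R31: fub, nop)
yaz  (by R9: zed, fub)
lum  (by R10: ubo, cob)
tay  (by R17: kul)
sef  (by R24: p51, quo)
zap  (by R29: mup, fen, oxi)
jom  (by R34: sef, lum)
dil  (by R13: tay, yaz)
vex  (by R28: jom, dil)
pev  (by R15: vex, tor)
kiv  (by R11: pev, zap)

Yes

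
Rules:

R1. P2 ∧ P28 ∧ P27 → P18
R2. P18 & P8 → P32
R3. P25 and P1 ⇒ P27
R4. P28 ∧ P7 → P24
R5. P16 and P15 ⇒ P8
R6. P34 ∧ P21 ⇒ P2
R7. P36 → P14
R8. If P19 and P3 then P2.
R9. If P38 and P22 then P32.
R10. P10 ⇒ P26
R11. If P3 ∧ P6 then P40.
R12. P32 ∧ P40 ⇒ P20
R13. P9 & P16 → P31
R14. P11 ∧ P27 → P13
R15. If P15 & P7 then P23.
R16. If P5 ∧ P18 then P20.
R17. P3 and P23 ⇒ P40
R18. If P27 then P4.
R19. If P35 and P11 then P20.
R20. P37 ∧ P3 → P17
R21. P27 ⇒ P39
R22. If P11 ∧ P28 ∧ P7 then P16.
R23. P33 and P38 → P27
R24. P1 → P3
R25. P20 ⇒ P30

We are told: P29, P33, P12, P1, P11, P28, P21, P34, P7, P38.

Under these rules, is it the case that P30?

Forward chaining from the given facts derives: P24, P2, P16, P27, P3, P18, P13, P4, P39.
The only rule concluding P30 is R25, which needs P20; that is never established.

No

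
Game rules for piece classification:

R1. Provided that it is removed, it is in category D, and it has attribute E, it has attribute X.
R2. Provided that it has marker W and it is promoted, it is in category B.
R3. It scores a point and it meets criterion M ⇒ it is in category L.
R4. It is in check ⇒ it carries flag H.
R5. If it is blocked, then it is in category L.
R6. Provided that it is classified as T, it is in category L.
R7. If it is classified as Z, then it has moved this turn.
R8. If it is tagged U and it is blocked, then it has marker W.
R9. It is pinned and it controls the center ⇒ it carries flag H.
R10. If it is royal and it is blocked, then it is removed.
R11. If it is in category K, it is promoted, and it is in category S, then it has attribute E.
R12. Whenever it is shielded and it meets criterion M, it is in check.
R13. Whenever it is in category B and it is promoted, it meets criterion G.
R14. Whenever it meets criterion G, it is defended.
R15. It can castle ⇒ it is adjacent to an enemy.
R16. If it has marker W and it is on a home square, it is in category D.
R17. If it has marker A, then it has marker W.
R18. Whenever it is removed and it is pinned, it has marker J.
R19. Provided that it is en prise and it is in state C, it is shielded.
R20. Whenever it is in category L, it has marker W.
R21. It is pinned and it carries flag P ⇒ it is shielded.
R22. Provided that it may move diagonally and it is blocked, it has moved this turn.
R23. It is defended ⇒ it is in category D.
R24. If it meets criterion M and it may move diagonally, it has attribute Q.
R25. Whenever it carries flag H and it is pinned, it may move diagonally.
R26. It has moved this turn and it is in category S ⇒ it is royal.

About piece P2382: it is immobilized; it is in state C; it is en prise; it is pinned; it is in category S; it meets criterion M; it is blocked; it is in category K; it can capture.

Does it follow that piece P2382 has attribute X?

No

Forward chaining from the given facts derives: is in category L, is shielded, has marker W, is in check, carries flag H, may move diagonally, has moved this turn, has attribute Q, is royal, is removed, has marker J.
The only rule concluding "it has attribute X" is R1, which needs "it is in category D"; that is never established.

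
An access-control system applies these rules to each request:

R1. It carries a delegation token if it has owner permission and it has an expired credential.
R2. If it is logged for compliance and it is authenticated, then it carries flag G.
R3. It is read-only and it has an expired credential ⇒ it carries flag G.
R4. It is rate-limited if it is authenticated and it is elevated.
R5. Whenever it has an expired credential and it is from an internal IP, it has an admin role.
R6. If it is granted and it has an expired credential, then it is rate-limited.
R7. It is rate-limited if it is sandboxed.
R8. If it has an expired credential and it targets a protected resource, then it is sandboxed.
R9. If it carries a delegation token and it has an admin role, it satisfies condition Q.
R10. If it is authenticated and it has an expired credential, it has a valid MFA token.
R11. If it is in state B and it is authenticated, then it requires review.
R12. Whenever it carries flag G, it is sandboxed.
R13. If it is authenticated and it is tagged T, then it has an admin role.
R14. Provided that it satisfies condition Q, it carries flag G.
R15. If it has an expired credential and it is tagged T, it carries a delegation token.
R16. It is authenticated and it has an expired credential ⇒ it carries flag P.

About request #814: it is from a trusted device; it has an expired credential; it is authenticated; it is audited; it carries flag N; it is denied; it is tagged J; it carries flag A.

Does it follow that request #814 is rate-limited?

Forward chaining from the given facts derives: has a valid MFA token, carries flag P.
Rules concluding "it is rate-limited": R4 needs "it is elevated"; R6 needs "it is granted"; R7 needs "it is sandboxed" — none of these are established.

No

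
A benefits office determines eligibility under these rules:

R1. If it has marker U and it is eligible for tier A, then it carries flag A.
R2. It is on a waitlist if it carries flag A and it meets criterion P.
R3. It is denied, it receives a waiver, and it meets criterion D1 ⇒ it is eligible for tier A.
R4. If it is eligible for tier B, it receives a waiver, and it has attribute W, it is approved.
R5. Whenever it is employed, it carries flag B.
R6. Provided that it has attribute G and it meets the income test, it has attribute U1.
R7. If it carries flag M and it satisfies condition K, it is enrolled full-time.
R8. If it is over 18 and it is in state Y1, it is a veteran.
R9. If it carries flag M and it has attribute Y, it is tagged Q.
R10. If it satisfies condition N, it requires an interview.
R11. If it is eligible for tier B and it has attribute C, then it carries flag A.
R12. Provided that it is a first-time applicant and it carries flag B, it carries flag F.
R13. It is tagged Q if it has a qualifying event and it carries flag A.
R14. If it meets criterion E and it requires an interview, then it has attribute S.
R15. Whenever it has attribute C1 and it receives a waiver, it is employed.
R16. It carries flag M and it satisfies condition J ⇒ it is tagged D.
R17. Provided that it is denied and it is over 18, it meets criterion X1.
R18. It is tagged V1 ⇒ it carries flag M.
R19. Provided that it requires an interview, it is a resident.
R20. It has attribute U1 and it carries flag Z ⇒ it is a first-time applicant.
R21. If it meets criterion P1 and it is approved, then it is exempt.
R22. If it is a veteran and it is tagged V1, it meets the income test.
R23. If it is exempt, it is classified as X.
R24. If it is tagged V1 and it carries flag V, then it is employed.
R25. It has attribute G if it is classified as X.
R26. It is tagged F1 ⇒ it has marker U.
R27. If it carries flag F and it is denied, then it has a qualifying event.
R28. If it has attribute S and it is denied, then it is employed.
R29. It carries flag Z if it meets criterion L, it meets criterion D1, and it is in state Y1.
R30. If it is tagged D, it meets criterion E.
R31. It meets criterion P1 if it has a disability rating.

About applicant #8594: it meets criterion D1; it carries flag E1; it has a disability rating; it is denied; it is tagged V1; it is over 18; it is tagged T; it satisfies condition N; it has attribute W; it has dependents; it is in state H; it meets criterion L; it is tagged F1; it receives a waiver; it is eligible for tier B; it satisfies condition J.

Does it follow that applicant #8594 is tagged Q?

Forward chaining from the given facts derives: is eligible for tier A, is approved, requires an interview, meets criterion X1, carries flag M, is a resident, has marker U, meets criterion P1, carries flag A, is tagged D, is exempt, is classified as X, has attribute G, meets criterion E, has attribute S, is employed, carries flag B.
Rules concluding "it is tagged Q": R9 needs "it has attribute Y"; R13 needs "it has a qualifying event" — none of these are established.

No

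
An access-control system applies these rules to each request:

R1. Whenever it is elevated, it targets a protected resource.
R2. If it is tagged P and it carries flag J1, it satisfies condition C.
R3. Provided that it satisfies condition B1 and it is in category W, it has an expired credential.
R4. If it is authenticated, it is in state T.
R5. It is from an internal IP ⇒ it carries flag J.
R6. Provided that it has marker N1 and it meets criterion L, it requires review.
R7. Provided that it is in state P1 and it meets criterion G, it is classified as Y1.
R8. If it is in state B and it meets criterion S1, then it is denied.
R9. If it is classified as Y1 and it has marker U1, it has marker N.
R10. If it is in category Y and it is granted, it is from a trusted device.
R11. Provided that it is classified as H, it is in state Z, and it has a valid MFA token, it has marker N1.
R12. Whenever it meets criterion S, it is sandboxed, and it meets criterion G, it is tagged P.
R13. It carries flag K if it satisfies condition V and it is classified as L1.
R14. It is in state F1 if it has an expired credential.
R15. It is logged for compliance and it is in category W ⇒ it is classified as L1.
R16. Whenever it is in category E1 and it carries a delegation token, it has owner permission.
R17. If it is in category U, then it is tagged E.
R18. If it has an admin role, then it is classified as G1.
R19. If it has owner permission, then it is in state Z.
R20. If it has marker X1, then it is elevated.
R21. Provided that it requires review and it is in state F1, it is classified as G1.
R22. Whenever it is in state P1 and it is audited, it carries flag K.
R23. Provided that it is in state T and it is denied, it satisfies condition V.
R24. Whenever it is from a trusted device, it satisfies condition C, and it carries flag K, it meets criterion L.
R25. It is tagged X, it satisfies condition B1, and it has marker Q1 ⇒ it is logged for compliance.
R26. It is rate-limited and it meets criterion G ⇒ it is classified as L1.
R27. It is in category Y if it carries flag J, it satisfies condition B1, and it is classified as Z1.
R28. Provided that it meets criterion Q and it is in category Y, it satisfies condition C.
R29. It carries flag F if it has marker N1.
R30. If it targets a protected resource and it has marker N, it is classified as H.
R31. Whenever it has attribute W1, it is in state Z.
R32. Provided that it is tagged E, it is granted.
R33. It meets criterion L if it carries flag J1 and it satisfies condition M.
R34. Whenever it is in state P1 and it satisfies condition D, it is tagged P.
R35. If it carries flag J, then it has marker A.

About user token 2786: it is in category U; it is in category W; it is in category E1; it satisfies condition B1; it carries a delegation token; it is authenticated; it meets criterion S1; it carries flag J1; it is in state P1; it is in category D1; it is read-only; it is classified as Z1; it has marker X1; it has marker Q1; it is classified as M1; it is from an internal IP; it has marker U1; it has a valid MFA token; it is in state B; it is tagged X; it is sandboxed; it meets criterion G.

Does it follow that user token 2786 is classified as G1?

No

Forward chaining from the given facts derives: has an expired credential, is in state T, carries flag J, is classified as Y1, is denied, has marker N, is in state F1, has owner permission, is tagged E, is in state Z, is elevated, satisfies condition V, is logged for compliance, is in category Y, is granted, has marker A, targets a protected resource, is from a trusted device, is classified as L1, is classified as H, has marker N1, carries flag K, carries flag F.
Rules concluding "it is classified as G1": R18 needs "it has an admin role"; R21 needs "it requires review" — none of these are established.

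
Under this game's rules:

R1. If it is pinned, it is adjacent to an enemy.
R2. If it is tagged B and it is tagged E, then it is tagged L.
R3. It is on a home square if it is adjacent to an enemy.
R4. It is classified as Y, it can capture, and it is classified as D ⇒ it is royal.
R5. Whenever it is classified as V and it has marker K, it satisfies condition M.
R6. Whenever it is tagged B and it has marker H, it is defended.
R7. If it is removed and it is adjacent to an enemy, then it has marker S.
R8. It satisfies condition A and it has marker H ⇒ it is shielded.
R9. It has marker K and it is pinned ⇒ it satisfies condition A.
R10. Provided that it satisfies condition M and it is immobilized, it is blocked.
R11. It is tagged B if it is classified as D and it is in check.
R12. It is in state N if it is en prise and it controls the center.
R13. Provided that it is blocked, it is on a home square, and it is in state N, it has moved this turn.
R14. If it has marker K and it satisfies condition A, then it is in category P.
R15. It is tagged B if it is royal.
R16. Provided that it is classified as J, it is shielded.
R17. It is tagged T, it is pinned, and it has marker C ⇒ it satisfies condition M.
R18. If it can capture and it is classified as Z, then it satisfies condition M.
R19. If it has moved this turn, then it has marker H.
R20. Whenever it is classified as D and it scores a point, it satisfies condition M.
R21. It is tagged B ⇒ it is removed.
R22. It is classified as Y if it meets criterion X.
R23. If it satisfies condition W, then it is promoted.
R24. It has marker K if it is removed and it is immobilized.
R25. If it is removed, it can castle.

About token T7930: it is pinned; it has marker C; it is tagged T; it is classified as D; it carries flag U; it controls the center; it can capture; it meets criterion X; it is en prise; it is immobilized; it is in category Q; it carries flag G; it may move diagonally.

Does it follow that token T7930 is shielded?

Yes

By R1 (it is pinned): it is adjacent to an enemy.
By R3 (it is adjacent to an enemy): it is on a home square.
By R12 (it is en prise, it controls the center): it is in state N.
By R17 (it is tagged T, it is pinned, it has marker C): it satisfies condition M.
By R22 (it meets criterion X): it is classified as Y.
By R4 (it is classified as Y, it can capture, it is classified as D): it is royal.
By R10 (it satisfies condition M, it is immobilized): it is blocked.
By R13 (it is blocked, it is on a home square, it is in state N): it has moved this turn.
By R15 (it is royal): it is tagged B.
By R19 (it has moved this turn): it has marker H.
By R21 (it is tagged B): it is removed.
By R24 (it is removed, it is immobilized): it has marker K.
By R9 (it has marker K, it is pinned): it satisfies condition A.
By R8 (it satisfies condition A, it has marker H): it is shielded.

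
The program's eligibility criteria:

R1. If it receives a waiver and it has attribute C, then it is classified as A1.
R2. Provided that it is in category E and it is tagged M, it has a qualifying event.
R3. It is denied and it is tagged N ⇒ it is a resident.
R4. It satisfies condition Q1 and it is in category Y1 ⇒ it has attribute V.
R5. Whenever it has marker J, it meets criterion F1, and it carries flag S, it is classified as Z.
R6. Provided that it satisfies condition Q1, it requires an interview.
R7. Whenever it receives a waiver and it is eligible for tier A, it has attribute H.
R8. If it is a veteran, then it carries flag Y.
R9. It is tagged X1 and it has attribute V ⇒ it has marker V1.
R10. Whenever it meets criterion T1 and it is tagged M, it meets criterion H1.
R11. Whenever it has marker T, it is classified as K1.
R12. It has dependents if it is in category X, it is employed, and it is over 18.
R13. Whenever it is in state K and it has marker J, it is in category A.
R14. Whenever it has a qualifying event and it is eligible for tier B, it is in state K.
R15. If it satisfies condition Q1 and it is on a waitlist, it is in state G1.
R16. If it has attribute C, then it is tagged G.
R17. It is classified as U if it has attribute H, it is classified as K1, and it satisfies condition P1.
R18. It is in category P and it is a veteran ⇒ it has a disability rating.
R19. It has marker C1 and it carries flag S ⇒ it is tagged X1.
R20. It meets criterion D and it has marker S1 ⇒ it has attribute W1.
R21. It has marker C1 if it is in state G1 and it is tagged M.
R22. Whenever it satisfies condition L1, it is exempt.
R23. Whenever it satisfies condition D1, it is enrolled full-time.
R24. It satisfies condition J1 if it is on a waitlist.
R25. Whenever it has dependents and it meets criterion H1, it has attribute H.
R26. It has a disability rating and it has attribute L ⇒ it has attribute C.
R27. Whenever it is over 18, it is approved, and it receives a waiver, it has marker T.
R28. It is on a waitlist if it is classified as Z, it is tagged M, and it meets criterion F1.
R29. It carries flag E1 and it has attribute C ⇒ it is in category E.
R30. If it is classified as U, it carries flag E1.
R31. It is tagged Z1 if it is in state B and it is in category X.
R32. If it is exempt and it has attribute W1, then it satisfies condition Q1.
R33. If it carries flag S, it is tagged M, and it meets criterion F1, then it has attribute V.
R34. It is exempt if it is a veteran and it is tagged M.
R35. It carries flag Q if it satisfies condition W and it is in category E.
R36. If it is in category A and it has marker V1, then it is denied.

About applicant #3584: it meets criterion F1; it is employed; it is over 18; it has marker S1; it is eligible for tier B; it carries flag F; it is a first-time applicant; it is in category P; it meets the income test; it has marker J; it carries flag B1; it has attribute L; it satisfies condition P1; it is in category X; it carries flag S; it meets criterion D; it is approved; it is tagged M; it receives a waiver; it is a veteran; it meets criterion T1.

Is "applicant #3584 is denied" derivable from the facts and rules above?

By R5 (it has marker J, it meets criterion F1, it carries flag S): it is classified as Z.
By R10 (it meets criterion T1, it is tagged M): it meets criterion H1.
By R12 (it is in category X, it is employed, it is over 18): it has dependents.
By R18 (it is in category P, it is a veteran): it has a disability rating.
By R20 (it meets criterion D, it has marker S1): it has attribute W1.
By R25 (it has dependents, it meets criterion H1): it has attribute H.
By R26 (it has a disability rating, it has attribute L): it has attribute C.
By R27 (it is over 18, it is approved, it receives a waiver): it has marker T.
By R28 (it is classified as Z, it is tagged M, it meets criterion F1): it is on a waitlist.
By R33 (it carries flag S, it is tagged M, it meets criterion F1): it has attribute V.
By R34 (it is a veteran, it is tagged M): it is exempt.
By R11 (it has marker T): it is classified as K1.
By R17 (it has attribute H, it is classified as K1, it satisfies condition P1): it is classified as U.
By R30 (it is classified as U): it carries flag E1.
By R32 (it is exempt, it has attribute W1): it satisfies condition Q1.
By R15 (it satisfies condition Q1, it is on a waitlist): it is in state G1.
By R21 (it is in state G1, it is tagged M): it has marker C1.
By R29 (it carries flag E1, it has attribute C): it is in category E.
By R2 (it is in category E, it is tagged M): it has a qualifying event.
By R14 (it has a qualifying event, it is eligible for tier B): it is in state K.
By R19 (it has marker C1, it carries flag S): it is tagged X1.
By R9 (it is tagged X1, it has attribute V): it has marker V1.
By R13 (it is in state K, it has marker J): it is in category A.
By R36 (it is in category A, it has marker V1): it is denied.

Yes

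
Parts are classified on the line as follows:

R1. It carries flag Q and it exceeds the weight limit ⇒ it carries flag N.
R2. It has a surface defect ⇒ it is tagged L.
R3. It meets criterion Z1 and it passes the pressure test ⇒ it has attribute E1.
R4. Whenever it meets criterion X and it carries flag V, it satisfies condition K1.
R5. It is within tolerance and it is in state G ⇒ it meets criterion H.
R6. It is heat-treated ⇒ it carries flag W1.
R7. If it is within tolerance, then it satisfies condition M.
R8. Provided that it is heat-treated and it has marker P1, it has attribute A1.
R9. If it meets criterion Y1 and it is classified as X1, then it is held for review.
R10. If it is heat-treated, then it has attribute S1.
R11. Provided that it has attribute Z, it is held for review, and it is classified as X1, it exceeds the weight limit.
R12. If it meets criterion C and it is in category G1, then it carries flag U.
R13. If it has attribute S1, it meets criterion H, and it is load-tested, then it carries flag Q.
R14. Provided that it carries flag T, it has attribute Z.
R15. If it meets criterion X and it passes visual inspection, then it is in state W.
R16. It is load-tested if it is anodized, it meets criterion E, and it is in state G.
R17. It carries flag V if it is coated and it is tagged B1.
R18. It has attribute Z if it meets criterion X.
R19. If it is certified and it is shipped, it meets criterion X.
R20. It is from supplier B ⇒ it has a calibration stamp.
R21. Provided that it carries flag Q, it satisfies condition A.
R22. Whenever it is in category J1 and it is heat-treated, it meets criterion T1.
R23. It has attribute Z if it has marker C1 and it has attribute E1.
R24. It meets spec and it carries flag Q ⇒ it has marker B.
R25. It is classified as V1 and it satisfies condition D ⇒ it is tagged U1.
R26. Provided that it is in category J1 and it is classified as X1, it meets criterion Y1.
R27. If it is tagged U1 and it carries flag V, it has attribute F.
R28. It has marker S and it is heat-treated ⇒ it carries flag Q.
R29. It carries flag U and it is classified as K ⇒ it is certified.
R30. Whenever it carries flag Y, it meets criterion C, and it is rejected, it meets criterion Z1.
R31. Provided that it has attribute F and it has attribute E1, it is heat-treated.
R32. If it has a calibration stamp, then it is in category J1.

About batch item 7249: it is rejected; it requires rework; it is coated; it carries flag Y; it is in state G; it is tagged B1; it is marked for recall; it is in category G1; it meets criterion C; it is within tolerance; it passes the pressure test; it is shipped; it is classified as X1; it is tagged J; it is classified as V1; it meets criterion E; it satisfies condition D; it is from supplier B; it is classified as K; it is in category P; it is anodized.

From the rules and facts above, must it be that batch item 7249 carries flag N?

Yes

By R5 (it is within tolerance, it is in state G): it meets criterion H.
By R12 (it meets criterion C, it is in category G1): it carries flag U.
By R16 (it is anodized, it meets criterion E, it is in state G): it is load-tested.
By R17 (it is coated, it is tagged B1): it carries flag V.
By R20 (it is from supplier B): it has a calibration stamp.
By R25 (it is classified as V1, it satisfies condition D): it is tagged U1.
By R27 (it is tagged U1, it carries flag V): it has attribute F.
By R29 (it carries flag U, it is classified as K): it is certified.
By R30 (it carries flag Y, it meets criterion C, it is rejected): it meets criterion Z1.
By R32 (it has a calibration stamp): it is in category J1.
By R3 (it meets criterion Z1, it passes the pressure test): it has attribute E1.
By R19 (it is certified, it is shipped): it meets criterion X.
By R26 (it is in category J1, it is classified as X1): it meets criterion Y1.
By R31 (it has attribute F, it has attribute E1): it is heat-treated.
By R9 (it meets criterion Y1, it is classified as X1): it is held for review.
By R10 (it is heat-treated): it has attribute S1.
By R13 (it has attribute S1, it meets criterion H, it is load-tested): it carries flag Q.
By R18 (it meets criterion X): it has attribute Z.
By R11 (it has attribute Z, it is held for review, it is classified as X1): it exceeds the weight limit.
By R1 (it carries flag Q, it exceeds the weight limit): it carries flag N.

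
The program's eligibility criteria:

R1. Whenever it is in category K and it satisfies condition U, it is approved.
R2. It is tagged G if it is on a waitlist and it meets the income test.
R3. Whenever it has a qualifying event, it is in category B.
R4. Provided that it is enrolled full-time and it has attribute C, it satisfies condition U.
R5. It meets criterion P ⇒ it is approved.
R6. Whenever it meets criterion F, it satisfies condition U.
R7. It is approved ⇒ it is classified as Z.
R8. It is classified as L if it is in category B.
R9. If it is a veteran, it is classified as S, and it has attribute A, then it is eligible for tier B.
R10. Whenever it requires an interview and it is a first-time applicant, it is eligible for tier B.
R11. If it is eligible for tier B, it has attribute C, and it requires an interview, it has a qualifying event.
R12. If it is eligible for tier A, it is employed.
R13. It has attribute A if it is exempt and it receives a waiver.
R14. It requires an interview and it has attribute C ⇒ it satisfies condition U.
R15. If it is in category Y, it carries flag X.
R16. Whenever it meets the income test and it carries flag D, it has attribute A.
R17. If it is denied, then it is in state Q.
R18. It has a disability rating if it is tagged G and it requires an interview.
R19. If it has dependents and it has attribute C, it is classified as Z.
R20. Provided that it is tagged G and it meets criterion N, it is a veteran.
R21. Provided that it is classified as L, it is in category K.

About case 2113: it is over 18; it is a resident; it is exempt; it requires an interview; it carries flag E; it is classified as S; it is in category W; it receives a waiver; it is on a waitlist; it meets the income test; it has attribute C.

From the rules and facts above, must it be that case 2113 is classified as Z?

No

Forward chaining from the given facts derives: is tagged G, has attribute A, satisfies condition U, has a disability rating.
Rules concluding "it is classified as Z": R7 needs "it is approved"; R19 needs "it has dependents" — none of these are established.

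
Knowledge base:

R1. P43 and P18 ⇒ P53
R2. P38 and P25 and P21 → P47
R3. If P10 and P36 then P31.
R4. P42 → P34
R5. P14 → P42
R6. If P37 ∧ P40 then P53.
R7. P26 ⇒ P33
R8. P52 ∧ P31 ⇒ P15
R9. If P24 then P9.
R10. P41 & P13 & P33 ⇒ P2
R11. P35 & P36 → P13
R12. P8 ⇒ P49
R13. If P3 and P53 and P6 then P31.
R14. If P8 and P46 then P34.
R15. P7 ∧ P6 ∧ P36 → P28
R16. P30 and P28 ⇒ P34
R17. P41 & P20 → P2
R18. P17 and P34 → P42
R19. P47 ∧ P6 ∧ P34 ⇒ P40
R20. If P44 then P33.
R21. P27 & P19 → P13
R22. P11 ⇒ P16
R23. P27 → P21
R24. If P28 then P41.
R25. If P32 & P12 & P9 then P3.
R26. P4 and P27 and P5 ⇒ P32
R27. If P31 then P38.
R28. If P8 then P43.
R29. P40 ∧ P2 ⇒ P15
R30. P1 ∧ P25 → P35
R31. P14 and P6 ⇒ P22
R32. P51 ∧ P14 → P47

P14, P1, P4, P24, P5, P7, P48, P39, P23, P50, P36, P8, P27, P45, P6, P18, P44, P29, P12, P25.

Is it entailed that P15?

P42  (by R5: P14)
P9  (by R9: P24)
P28  (by R15: P7, P6, P36)
P33  (by R20: P44)
P21  (by R23: P27)
P41  (by R24: P28)
P32  (by R26: P4, P27, P5)
P43  (by R28: P8)
P35  (by R30: P1, P25)
P53  (by R1: P43, P18)
P34  (by R4: P42)
P13  (by R11: P35, P36)
P3  (by R25: P32, P12, P9)
P2  (by R10: P41, P13, P33)
P31  (by R13: P3, P53, P6)
P38  (by R27: P31)
P47  (by R2: P38, P25, P21)
P40  (by R19: P47, P6, P34)
P15  (by R29: P40, P2)

Yes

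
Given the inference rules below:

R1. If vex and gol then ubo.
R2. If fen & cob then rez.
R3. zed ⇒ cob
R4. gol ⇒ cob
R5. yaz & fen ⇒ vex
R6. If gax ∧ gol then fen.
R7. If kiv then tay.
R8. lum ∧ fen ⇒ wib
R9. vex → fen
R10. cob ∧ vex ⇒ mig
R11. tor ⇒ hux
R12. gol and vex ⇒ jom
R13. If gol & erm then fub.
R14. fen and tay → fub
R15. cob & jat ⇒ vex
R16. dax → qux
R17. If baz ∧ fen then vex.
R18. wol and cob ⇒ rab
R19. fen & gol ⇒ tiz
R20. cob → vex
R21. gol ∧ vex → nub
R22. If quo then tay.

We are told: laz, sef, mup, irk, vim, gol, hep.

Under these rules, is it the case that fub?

Forward chaining from the given facts derives: cob, vex, nub, ubo, fen, mig, jom, tiz, rez.
Rules concluding fub: R13 needs erm; R14 needs tay — none of these are established.

No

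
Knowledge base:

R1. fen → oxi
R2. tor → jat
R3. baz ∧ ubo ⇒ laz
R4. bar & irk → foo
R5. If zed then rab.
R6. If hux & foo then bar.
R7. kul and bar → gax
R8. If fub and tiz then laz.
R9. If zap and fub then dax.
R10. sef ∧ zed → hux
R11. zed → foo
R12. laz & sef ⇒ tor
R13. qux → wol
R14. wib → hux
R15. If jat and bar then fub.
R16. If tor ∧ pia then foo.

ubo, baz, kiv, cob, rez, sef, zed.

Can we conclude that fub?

Yes

laz  (by R3: baz, ubo)
hux  (by R10: sef, zed)
foo  (by R11: zed)
tor  (by R12: laz, sef)
jat  (by R2: tor)
bar  (by R6: hux, foo)
fub  (by R15: jat, bar)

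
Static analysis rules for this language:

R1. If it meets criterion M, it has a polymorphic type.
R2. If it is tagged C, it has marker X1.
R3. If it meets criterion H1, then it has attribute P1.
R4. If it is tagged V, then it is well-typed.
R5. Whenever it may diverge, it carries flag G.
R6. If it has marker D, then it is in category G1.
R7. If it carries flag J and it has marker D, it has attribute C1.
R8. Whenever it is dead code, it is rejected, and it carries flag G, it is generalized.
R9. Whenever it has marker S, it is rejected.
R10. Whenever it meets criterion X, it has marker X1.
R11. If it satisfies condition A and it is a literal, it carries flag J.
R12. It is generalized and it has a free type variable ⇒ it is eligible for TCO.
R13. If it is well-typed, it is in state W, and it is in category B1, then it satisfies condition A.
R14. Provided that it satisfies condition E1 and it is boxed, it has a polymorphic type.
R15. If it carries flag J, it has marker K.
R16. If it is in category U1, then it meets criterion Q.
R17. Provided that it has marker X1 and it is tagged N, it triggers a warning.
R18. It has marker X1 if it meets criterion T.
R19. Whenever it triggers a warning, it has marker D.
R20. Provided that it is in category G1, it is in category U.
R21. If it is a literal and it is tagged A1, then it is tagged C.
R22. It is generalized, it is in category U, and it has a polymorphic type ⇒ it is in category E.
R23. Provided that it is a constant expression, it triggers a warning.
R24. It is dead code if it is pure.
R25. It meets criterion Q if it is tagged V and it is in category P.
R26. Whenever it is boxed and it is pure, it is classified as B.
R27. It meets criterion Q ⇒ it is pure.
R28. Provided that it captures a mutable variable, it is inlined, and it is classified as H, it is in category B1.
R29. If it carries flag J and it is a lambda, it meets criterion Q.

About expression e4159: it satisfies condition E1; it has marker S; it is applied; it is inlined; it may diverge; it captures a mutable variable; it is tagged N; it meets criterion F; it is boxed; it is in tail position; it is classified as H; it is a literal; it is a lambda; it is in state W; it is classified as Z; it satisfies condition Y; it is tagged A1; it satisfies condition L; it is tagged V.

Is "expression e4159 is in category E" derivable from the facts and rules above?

Yes

By R4 (it is tagged V): it is well-typed.
By R5 (it may diverge): it carries flag G.
By R9 (it has marker S): it is rejected.
By R14 (it satisfies condition E1, it is boxed): it has a polymorphic type.
By R21 (it is a literal, it is tagged A1): it is tagged C.
By R28 (it captures a mutable variable, it is inlined, it is classified as H): it is in category B1.
By R2 (it is tagged C): it has marker X1.
By R13 (it is well-typed, it is in state W, it is in category B1): it satisfies condition A.
By R17 (it has marker X1, it is tagged N): it triggers a warning.
By R19 (it triggers a warning): it has marker D.
By R6 (it has marker D): it is in category G1.
By R11 (it satisfies condition A, it is a literal): it carries flag J.
By R20 (it is in category G1): it is in category U.
By R29 (it carries flag J, it is a lambda): it meets criterion Q.
By R27 (it meets criterion Q): it is pure.
By R24 (it is pure): it is dead code.
By R8 (it is dead code, it is rejected, it carries flag G): it is generalized.
By R22 (it is generalized, it is in category U, it has a polymorphic type): it is in category E.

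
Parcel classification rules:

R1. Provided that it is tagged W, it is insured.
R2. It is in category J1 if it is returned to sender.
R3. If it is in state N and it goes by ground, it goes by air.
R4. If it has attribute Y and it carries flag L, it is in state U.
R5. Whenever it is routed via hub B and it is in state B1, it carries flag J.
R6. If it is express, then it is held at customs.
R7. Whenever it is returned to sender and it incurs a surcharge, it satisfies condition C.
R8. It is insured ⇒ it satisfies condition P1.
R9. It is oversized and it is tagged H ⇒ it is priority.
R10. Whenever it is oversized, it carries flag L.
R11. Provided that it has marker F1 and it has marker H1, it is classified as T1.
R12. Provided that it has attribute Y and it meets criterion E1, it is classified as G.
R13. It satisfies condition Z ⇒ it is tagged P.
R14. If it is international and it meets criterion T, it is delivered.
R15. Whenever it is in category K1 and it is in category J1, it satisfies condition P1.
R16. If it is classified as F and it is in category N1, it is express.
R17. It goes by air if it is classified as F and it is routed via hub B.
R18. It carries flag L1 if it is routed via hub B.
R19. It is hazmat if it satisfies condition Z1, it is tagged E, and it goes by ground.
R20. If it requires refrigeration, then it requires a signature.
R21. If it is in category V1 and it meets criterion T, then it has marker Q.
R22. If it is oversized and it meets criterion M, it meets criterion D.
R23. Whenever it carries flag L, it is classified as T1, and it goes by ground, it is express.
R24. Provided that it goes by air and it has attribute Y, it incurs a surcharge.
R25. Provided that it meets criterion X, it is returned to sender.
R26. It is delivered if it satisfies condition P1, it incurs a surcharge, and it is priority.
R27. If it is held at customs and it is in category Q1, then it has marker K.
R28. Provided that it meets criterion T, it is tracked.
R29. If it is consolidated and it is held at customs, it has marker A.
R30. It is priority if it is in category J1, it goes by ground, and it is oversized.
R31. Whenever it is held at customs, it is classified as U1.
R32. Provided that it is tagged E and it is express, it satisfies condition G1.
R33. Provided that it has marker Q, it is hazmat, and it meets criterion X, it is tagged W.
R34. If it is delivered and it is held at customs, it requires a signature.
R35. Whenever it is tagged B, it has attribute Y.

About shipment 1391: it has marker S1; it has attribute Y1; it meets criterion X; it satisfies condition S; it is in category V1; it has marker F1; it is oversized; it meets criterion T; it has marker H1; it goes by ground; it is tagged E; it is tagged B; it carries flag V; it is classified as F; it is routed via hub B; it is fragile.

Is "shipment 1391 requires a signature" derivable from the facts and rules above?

No

Forward chaining from the given facts derives: carries flag L, is classified as T1, goes by air, carries flag L1, has marker Q, is express, is returned to sender, is tracked, satisfies condition G1, has attribute Y, is in category J1, is in state U, is held at customs, incurs a surcharge, is priority, is classified as U1, satisfies condition C.
Rules concluding "it requires a signature": R20 needs "it requires refrigeration"; R34 needs "it is delivered" — none of these are established.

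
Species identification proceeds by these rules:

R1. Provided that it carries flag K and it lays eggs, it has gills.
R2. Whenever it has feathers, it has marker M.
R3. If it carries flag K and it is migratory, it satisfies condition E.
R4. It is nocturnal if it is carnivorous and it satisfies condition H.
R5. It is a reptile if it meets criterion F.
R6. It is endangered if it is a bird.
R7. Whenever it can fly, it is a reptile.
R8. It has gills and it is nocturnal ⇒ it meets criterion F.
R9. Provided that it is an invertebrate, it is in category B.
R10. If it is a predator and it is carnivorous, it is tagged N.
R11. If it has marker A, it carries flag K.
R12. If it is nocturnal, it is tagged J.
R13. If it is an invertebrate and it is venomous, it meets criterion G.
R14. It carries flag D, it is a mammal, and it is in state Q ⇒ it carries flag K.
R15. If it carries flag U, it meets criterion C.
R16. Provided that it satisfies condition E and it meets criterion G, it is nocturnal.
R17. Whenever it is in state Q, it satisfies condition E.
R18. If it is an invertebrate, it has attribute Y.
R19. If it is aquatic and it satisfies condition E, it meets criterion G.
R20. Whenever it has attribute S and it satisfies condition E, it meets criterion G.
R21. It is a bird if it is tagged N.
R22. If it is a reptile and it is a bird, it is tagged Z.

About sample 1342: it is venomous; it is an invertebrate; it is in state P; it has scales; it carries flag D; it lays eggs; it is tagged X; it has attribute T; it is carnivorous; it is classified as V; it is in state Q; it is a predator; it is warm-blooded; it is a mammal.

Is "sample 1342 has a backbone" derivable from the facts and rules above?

No

Forward chaining from the given facts derives: is in category B, is tagged N, meets criterion G, carries flag K, satisfies condition E, has attribute Y, is a bird, has gills, is endangered, is nocturnal, meets criterion F, is tagged J, is a reptile, is tagged Z.
No rule has "it has a backbone" as its conclusion, and it is not among the given facts.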